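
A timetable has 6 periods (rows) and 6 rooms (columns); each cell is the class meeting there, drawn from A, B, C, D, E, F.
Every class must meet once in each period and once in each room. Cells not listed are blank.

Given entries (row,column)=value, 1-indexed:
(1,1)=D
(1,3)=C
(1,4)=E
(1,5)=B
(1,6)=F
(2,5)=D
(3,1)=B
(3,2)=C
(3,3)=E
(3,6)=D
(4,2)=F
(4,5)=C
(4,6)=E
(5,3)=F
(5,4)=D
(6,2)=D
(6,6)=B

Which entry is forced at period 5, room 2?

B

Period 1, room 2: period 1 has {B, C, D, E, F} and room 2 has {C, D, F}, leaving only A.
Period 4, room 1: period 4 has {C, E, F} and room 1 has {B, D}, leaving only A.
Period 4, room 4: period 4 has {A, C, E, F} and room 4 has {D, E}, leaving only B.
Period 4, room 3: period 4 has {A, B, C, E, F} and room 3 has {C, E, F}, leaving only D.
Period 6, room 3: period 6 has {B, D} and room 3 has {C, D, E, F}, leaving only A.
Period 2, room 3: period 2 has {D} and room 3 has {A, C, D, E, F}, leaving only B.
Period 2, room 2: period 2 has {B, D} and room 2 has {A, C, D, F}, leaving only E.
Period 5 already has {D, F} and room 2 already has {A, C, D, E, F}, so period 5, room 2 must be B.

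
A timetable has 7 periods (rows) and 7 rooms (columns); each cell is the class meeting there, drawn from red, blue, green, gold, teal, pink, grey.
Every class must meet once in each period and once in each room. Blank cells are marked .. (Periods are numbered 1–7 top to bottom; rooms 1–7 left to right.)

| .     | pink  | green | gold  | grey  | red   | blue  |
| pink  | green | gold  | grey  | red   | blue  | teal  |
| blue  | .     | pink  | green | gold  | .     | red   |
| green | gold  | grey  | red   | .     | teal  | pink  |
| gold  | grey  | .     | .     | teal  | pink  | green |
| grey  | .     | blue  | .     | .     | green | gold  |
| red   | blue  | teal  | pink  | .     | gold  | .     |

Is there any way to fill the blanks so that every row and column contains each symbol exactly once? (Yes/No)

No period or room among the givens repeats a symbol, and propagating forced cells runs into no contradiction.
One valid completion exists (for instance, teal pink green gold grey red blue / pink green gold grey red blue teal / blue teal pink green gold grey red / green gold grey red blue teal pink / gold grey red blue teal pink green / grey red blue teal pink green gold / red blue teal pink green gold grey).

Yes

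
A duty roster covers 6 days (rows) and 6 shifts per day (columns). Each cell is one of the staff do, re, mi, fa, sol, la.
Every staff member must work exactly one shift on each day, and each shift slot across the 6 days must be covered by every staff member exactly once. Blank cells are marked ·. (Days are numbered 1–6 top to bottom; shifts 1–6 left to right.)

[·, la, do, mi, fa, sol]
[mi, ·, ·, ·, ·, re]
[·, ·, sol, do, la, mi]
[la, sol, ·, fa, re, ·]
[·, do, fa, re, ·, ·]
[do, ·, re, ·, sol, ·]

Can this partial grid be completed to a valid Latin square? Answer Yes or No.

Yes

No day or shift among the givens repeats a symbol, and propagating forced cells runs into no contradiction.
One valid completion exists (for instance, re la do mi fa sol / mi fa la sol do re / fa re sol do la mi / la sol mi fa re do / sol do fa re mi la / do mi re la sol fa).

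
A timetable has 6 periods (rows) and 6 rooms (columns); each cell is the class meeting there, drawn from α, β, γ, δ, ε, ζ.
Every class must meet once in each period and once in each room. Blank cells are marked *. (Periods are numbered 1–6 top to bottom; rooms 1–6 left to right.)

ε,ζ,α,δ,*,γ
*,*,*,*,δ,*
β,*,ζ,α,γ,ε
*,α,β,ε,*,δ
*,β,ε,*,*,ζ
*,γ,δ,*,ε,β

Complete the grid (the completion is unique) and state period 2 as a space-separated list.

ζ ε γ β δ α

Period 2, room 2: period 2 has {δ} and room 2 has {α, β, γ, ζ}, leaving only ε.
Period 2, room 3: period 2 has {δ, ε} and room 3 has {α, β, δ, ε, ζ}, leaving only γ.
Period 2, room 6: period 2 has {γ, δ, ε} and room 6 has {β, γ, δ, ε, ζ}, leaving only α.
Period 2, room 1: period 2 has {α, γ, δ, ε} and room 1 has {β, ε}, leaving only ζ.
Period 2, room 4: period 2 has {α, γ, δ, ε, ζ} and room 4 has {α, δ, ε}, leaving only β.
So period 2 reads: ζ ε γ β δ α.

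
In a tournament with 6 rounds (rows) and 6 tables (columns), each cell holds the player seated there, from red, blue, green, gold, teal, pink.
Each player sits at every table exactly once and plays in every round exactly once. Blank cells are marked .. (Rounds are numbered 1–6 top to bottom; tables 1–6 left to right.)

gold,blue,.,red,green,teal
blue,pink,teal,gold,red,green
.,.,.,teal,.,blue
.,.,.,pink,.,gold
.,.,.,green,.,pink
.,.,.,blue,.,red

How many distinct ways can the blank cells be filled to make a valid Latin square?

Round 1, table 3: eliminating its round and table leaves {pink}.
Round 3, table 1: eliminating its round and table leaves {red, green, pink}.
Round 3, table 2: eliminating its round and table leaves {red, green, gold}.
Round 3, table 3: eliminating its round and table leaves {red, green, gold, pink}.
Round 3, table 5: eliminating its round and table leaves {gold, pink}.
Round 4, table 1: eliminating its round and table leaves {red, green, teal}.
Round 4, table 2: eliminating its round and table leaves {red, green, teal}.
Round 4, table 3: eliminating its round and table leaves {red, blue, green}.
Round 4, table 5: eliminating its round and table leaves {blue, teal}.
Round 5, table 1: eliminating its round and table leaves {red, teal}.
Round 5, table 2: eliminating its round and table leaves {red, gold, teal}.
Round 5, table 3: eliminating its round and table leaves {red, blue, gold}.
Round 5, table 5: eliminating its round and table leaves {blue, gold, teal}.
Round 6, table 1: eliminating its round and table leaves {green, teal, pink}.
Round 6, table 2: eliminating its round and table leaves {green, gold, teal}.
Round 6, table 3: eliminating its round and table leaves {green, gold, pink}.
Round 6, table 5: eliminating its round and table leaves {gold, teal, pink}.
Enumerating the assignments across these blanks that avoid any round or table repeat gives 14 completions.

14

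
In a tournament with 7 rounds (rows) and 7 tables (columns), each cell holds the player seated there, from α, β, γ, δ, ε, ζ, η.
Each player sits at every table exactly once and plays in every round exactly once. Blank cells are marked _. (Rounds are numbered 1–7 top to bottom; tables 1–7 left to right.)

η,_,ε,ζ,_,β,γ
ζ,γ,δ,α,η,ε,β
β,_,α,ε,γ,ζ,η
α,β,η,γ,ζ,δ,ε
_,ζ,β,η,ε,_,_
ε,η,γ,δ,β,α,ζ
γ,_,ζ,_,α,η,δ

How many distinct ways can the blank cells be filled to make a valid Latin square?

Round 1, table 2: eliminating its round and table leaves {α, δ}.
Round 1, table 5: eliminating its round and table leaves {δ}.
Round 3, table 2: eliminating its round and table leaves {δ}.
Round 5, table 1: eliminating its round and table leaves {δ}.
Round 5, table 6: eliminating its round and table leaves {γ}.
Round 5, table 7: eliminating its round and table leaves {α}.
Round 7, table 2: eliminating its round and table leaves {ε}.
Round 7, table 4: eliminating its round and table leaves {β}.
Only one assignment across all blanks avoids any round or table repeat, giving 1 completion.

1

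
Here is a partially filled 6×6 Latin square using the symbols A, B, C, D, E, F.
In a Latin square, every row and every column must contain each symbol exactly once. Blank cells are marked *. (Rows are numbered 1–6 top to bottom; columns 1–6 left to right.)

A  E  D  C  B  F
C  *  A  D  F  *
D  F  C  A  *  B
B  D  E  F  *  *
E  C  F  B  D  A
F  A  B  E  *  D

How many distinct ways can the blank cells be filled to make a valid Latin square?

Row 2, column 2: eliminating its row and column leaves {B}.
Row 2, column 6: eliminating its row and column leaves {E}.
Row 3, column 5: eliminating its row and column leaves {E}.
Row 4, column 5: eliminating its row and column leaves {A, C}.
Row 4, column 6: eliminating its row and column leaves {C}.
Row 6, column 5: eliminating its row and column leaves {C}.
Only one assignment across all blanks avoids any row or column repeat, giving 1 completion.

1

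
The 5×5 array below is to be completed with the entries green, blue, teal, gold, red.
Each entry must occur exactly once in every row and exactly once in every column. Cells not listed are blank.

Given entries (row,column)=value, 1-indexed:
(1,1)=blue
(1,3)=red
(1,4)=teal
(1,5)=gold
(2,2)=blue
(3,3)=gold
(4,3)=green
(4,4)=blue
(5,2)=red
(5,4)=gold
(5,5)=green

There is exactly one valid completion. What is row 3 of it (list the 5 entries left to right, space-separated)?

Row 1, column 2: row 1 has {blue, teal, gold, red} and column 2 has {blue, red}, leaving only green.
Row 3, column 2: row 3 has {gold} and column 2 has {green, blue, red}, leaving only teal.
Row 2, column 3: row 2 has {blue} and column 3 has {green, gold, red}, leaving only teal.
Row 2, column 5: row 2 has {blue, teal} and column 5 has {green, gold}, leaving only red.
Row 3, column 5: row 3 has {teal, gold} and column 5 has {green, gold, red}, leaving only blue.
Row 2, column 4: row 2 has {blue, teal, red} and column 4 has {blue, teal, gold}, leaving only green.
Row 3, column 4: row 3 has {blue, teal, gold} and column 4 has {green, blue, teal, gold}, leaving only red.
Row 3, column 1: row 3 has {blue, teal, gold, red} and column 1 has {blue}, leaving only green.
So row 3 reads: green teal gold red blue.

green teal gold red blue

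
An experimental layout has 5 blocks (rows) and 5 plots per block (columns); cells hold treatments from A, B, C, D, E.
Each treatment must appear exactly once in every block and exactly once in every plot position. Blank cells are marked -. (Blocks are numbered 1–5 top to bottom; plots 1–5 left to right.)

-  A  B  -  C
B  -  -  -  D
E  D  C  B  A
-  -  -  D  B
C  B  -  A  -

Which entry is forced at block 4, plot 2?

Block 1, plot 1: block 1 has {A, B, C} and plot 1 has {B, C, E}, leaving only D.
Block 1, plot 4: block 1 has {A, B, C, D} and plot 4 has {A, B, D}, leaving only E.
Block 2, plot 4: block 2 has {B, D} and plot 4 has {A, B, D, E}, leaving only C.
Block 2, plot 2: block 2 has {B, C, D} and plot 2 has {A, B, D}, leaving only E.
Block 4 already has {B, D} and plot 2 already has {A, B, D, E}, so block 4, plot 2 must be C.

C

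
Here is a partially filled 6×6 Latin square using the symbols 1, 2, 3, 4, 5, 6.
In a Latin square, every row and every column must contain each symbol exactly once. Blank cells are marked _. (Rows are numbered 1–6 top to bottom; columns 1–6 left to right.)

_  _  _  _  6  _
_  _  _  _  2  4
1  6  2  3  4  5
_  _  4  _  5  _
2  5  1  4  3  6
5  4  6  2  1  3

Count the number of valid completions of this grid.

4

Row 1, column 1: eliminating its row and column leaves {3, 4}.
Row 1, column 2: eliminating its row and column leaves {1, 2, 3}.
Row 1, column 3: eliminating its row and column leaves {3, 5}.
Row 1, column 4: eliminating its row and column leaves {1, 5}.
Row 1, column 6: eliminating its row and column leaves {1, 2}.
Row 2, column 1: eliminating its row and column leaves {3, 6}.
Row 2, column 2: eliminating its row and column leaves {1, 3}.
Row 2, column 3: eliminating its row and column leaves {3, 5}.
Row 2, column 4: eliminating its row and column leaves {1, 5, 6}.
Row 4, column 1: eliminating its row and column leaves {3, 6}.
Row 4, column 2: eliminating its row and column leaves {1, 2, 3}.
Row 4, column 4: eliminating its row and column leaves {1, 6}.
Row 4, column 6: eliminating its row and column leaves {1, 2}.
Enumerating the assignments across these blanks that avoid any row or column repeat gives 4 completions.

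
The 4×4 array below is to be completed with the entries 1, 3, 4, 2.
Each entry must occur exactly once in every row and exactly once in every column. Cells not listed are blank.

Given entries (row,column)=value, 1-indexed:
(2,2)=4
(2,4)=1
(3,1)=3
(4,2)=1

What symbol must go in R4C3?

2

Row 2, column 1: row 2 has {1, 4} and column 1 has {3}, leaving only 2.
Row 2, column 3: row 2 has {1, 4, 2} and column 3 has {}, leaving only 3.
Row 3, column 2: row 3 has {3} and column 2 has {1, 4}, leaving only 2.
Row 1, column 2: row 1 has {} and column 2 has {1, 4, 2}, leaving only 3.
Row 3, column 4: row 3 has {3, 2} and column 4 has {1}, leaving only 4.
Row 1, column 4: row 1 has {3} and column 4 has {1, 4}, leaving only 2.
Row 3, column 3: row 3 has {3, 4, 2} and column 3 has {3}, leaving only 1.
Row 1, column 3: row 1 has {3, 2} and column 3 has {1, 3}, leaving only 4.
Row 4 already has {1} and column 3 already has {1, 3, 4}, so row 4, column 3 must be 2.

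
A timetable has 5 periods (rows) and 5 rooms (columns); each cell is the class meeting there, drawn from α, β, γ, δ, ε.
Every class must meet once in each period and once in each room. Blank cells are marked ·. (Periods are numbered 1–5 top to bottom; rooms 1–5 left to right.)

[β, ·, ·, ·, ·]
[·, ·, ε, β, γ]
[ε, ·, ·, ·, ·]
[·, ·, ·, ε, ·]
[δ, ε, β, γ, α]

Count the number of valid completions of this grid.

3

Period 1, room 2: eliminating its period and room leaves {α, γ, δ}.
Period 1, room 3: eliminating its period and room leaves {α, γ, δ}.
Period 1, room 4: eliminating its period and room leaves {α, δ}.
Period 1, room 5: eliminating its period and room leaves {δ, ε}.
Period 2, room 1: eliminating its period and room leaves {α}.
Period 2, room 2: eliminating its period and room leaves {α, δ}.
Period 3, room 2: eliminating its period and room leaves {α, β, γ, δ}.
Period 3, room 3: eliminating its period and room leaves {α, γ, δ}.
Period 3, room 4: eliminating its period and room leaves {α, δ}.
Period 3, room 5: eliminating its period and room leaves {β, δ}.
Period 4, room 1: eliminating its period and room leaves {α, γ}.
Period 4, room 2: eliminating its period and room leaves {α, β, γ, δ}.
Period 4, room 3: eliminating its period and room leaves {α, γ, δ}.
Period 4, room 5: eliminating its period and room leaves {β, δ}.
Enumerating the assignments across these blanks that avoid any period or room repeat gives 3 completions.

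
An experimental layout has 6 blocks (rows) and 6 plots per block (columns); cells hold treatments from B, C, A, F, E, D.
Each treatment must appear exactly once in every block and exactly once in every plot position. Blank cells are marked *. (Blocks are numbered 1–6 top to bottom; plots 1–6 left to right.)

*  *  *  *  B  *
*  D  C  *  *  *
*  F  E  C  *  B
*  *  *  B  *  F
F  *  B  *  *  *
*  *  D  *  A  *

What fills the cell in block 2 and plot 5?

Block 3, plot 5: block 3 has {B, C, F, E} and plot 5 has {B, A}, leaving only D.
Block 3, plot 1: block 3 has {B, C, F, E, D} and plot 1 has {F}, leaving only A.
Block 4, plot 3: block 4 has {B, F} and plot 3 has {B, C, E, D}, leaving only A.
Block 1, plot 3: block 1 has {B} and plot 3 has {B, C, A, E, D}, leaving only F.
Block 2, plot 5 is narrowed to {F, E}.
If it were E, then block 5, plot 5 would be left with no valid symbol.
So block 2, plot 5 must be F.

F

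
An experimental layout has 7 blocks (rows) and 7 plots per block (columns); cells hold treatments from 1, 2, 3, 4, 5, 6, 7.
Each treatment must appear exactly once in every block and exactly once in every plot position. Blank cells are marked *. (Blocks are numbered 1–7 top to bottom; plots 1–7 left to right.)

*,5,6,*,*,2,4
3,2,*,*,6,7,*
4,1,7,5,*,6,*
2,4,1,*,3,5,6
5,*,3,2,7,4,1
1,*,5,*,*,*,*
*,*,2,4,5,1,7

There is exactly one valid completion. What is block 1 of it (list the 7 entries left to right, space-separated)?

7 5 6 3 1 2 4

Block 1, plot 1: block 1 has {2, 4, 5, 6} and plot 1 has {1, 2, 3, 4, 5}, leaving only 7.
Block 1, plot 5: block 1 has {2, 4, 5, 6, 7} and plot 5 has {3, 5, 6, 7}, leaving only 1.
Block 1, plot 4: block 1 has {1, 2, 4, 5, 6, 7} and plot 4 has {2, 4, 5}, leaving only 3.
So block 1 reads: 7 5 6 3 1 2 4.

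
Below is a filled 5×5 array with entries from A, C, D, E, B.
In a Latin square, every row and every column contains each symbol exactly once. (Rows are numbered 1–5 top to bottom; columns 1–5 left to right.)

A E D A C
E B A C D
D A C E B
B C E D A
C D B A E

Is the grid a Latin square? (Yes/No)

Column 4 contains A twice (at rows 1 and 5), so it is not a permutation.

No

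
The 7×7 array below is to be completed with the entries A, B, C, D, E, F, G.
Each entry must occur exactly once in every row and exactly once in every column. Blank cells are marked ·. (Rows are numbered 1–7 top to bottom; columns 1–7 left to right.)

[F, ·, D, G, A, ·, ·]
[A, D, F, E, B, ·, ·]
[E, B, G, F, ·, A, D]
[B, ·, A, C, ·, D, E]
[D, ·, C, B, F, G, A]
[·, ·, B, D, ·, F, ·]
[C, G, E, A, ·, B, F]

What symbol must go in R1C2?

Row 2, column 6: row 2 has {A, B, D, E, F} and column 6 has {A, B, D, F, G}, leaving only C.
Row 1, column 6: row 1 has {A, D, F, G} and column 6 has {A, B, C, D, F, G}, leaving only E.
Row 1 already has {A, D, E, F, G} and column 2 already has {B, D, G}, so row 1, column 2 must be C.

C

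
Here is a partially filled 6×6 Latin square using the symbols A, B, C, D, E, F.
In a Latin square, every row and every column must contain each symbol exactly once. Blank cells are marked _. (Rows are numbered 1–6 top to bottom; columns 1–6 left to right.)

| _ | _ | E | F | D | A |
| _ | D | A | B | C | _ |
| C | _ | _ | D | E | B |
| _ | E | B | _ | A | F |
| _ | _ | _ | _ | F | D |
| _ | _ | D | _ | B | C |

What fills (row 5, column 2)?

Row 1, column 1: row 1 has {A, D, E, F} and column 1 has {C}, leaving only B.
Row 1, column 2: row 1 has {A, B, D, E, F} and column 2 has {D, E}, leaving only C.
Row 2, column 6: row 2 has {A, B, C, D} and column 6 has {A, B, C, D, F}, leaving only E.
Row 2, column 1: row 2 has {A, B, C, D, E} and column 1 has {B, C}, leaving only F.
Row 3, column 3: row 3 has {B, C, D, E} and column 3 has {A, B, D, E}, leaving only F.
Row 3, column 2: row 3 has {B, C, D, E, F} and column 2 has {C, D, E}, leaving only A.
Row 5 already has {D, F} and column 2 already has {A, C, D, E}, so row 5, column 2 must be B.

B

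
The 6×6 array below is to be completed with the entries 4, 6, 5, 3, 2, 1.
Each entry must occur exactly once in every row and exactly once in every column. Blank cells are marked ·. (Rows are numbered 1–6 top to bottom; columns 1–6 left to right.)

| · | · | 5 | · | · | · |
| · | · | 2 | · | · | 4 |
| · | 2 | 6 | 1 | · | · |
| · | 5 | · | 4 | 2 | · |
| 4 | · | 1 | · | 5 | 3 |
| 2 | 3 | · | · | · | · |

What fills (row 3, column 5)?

Row 3, column 6: row 3 has {6, 2, 1} and column 6 has {4, 3}, leaving only 5.
Row 3, column 1: row 3 has {6, 5, 2, 1} and column 1 has {4, 2}, leaving only 3.
Row 3 already has {6, 5, 3, 2, 1} and column 5 already has {5, 2}, so row 3, column 5 must be 4.

4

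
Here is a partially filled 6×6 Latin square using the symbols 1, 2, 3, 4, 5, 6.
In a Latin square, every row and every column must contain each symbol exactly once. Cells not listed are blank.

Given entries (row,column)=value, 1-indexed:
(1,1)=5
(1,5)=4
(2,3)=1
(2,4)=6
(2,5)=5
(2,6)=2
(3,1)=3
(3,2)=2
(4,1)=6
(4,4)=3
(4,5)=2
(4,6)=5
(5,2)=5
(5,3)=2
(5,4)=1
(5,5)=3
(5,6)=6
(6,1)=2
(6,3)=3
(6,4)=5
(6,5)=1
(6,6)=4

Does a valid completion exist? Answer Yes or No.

Row 1, column 3: row 1 has {4, 5} and column 3 has {1, 2, 3}, so it must be 6.
Row 1, column 4: row 1 has {4, 5, 6} and column 4 has {1, 3, 5, 6}, so it must be 2.
Row 2, column 1: row 2 has {1, 2, 5, 6} and column 1 has {2, 3, 5, 6}, so it must be 4.
Now row 5, column 1: row 5 together with column 1 already contain {1, 2, 3, 4, 5, 6} — every symbol — so nothing can go there. The grid has no valid completion.

No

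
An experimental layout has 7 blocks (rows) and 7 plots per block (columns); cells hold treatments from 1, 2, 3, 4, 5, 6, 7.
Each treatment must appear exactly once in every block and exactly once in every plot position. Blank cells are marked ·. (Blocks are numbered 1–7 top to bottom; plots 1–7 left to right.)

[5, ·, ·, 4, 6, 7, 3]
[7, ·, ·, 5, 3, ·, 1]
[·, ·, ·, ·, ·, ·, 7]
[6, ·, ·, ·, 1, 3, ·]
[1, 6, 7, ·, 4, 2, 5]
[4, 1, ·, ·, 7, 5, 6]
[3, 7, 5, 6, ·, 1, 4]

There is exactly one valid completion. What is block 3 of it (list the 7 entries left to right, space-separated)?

2 3 6 1 5 4 7

Block 3, plot 1: block 3 has {7} and plot 1 has {1, 3, 4, 5, 6, 7}, leaving only 2.
Block 3, plot 5: block 3 has {2, 7} and plot 5 has {1, 3, 4, 6, 7}, leaving only 5.
Block 1, plot 2: block 1 has {3, 4, 5, 6, 7} and plot 2 has {1, 6, 7}, leaving only 2.
Block 1, plot 3: block 1 has {2, 3, 4, 5, 6, 7} and plot 3 has {5, 7}, leaving only 1.
Block 2, plot 2: block 2 has {1, 3, 5, 7} and plot 2 has {1, 2, 6, 7}, leaving only 4.
Block 3, plot 2: block 3 has {2, 5, 7} and plot 2 has {1, 2, 4, 6, 7}, leaving only 3.
Block 3, plot 4: block 3 has {2, 3, 5, 7} and plot 4 has {4, 5, 6}, leaving only 1.
Block 2, plot 6: block 2 has {1, 3, 4, 5, 7} and plot 6 has {1, 2, 3, 5, 7}, leaving only 6.
Block 3, plot 6: block 3 has {1, 2, 3, 5, 7} and plot 6 has {1, 2, 3, 5, 6, 7}, leaving only 4.
Block 3, plot 3: block 3 has {1, 2, 3, 4, 5, 7} and plot 3 has {1, 5, 7}, leaving only 6.
So block 3 reads: 2 3 6 1 5 4 7.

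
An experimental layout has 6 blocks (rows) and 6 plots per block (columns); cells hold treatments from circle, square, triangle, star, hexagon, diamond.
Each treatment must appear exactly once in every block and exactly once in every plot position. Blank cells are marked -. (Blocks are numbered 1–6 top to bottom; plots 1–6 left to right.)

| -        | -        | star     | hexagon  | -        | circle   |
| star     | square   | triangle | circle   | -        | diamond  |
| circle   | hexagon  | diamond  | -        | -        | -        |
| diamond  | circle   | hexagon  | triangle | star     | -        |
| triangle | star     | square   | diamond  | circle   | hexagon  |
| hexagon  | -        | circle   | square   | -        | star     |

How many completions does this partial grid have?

2

Block 1, plot 1: eliminating its block and plot leaves {square}.
Block 1, plot 2: eliminating its block and plot leaves {triangle, diamond}.
Block 1, plot 5: eliminating its block and plot leaves {square, triangle, diamond}.
Block 2, plot 5: eliminating its block and plot leaves {hexagon}.
Block 3, plot 4: eliminating its block and plot leaves {star}.
Block 3, plot 5: eliminating its block and plot leaves {square, triangle}.
Block 3, plot 6: eliminating its block and plot leaves {square, triangle}.
Block 4, plot 6: eliminating its block and plot leaves {square}.
Block 6, plot 2: eliminating its block and plot leaves {triangle, diamond}.
Block 6, plot 5: eliminating its block and plot leaves {triangle, diamond}.
Enumerating the assignments across these blanks that avoid any block or plot repeat gives 2 completions.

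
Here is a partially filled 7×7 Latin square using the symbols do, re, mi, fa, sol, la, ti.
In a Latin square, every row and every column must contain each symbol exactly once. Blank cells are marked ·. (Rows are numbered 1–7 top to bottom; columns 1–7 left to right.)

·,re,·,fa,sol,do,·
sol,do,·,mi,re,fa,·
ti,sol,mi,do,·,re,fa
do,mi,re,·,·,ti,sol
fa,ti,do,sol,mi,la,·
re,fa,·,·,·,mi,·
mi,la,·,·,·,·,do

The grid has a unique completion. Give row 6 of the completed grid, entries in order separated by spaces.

Row 1, column 1: row 1 has {do, re, fa, sol} and column 1 has {do, re, mi, fa, sol, ti}, leaving only la.
Row 1, column 3: row 1 has {do, re, fa, sol, la} and column 3 has {do, re, mi}, leaving only ti.
Row 1, column 7: row 1 has {do, re, fa, sol, la, ti} and column 7 has {do, fa, sol}, leaving only mi.
Row 2, column 3: row 2 has {do, re, mi, fa, sol} and column 3 has {do, re, mi, ti}, leaving only la.
Row 6, column 3: row 6 has {re, mi, fa} and column 3 has {do, re, mi, la, ti}, leaving only sol.
Row 2, column 7: row 2 has {do, re, mi, fa, sol, la} and column 7 has {do, mi, fa, sol}, leaving only ti.
Row 6, column 7: row 6 has {re, mi, fa, sol} and column 7 has {do, mi, fa, sol, ti}, leaving only la.
Row 6, column 4: row 6 has {re, mi, fa, sol, la} and column 4 has {do, mi, fa, sol}, leaving only ti.
Row 6, column 5: row 6 has {re, mi, fa, sol, la, ti} and column 5 has {re, mi, sol}, leaving only do.
So row 6 reads: re fa sol ti do mi la.

re fa sol ti do mi la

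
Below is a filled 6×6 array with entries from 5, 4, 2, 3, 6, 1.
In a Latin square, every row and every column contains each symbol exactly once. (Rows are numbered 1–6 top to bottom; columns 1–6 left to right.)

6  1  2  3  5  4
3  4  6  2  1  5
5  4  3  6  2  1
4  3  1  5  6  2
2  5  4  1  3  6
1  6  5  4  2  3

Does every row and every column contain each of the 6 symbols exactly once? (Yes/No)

No

Every row is a permutation, but column 2 contains 4 twice (at rows 2 and 3).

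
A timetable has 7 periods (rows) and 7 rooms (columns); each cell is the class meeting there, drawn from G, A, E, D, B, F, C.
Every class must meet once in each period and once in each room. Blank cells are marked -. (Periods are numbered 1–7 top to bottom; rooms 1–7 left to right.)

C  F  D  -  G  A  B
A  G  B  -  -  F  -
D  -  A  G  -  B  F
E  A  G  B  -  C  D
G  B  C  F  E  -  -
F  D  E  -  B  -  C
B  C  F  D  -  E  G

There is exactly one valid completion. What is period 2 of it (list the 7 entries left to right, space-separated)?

A G B C D F E

Period 2, room 7: period 2 has {G, A, B, F} and room 7 has {G, D, B, F, C}, leaving only E.
Period 2, room 4: period 2 has {G, A, E, B, F} and room 4 has {G, D, B, F}, leaving only C.
Period 2, room 5: period 2 has {G, A, E, B, F, C} and room 5 has {G, E, B}, leaving only D.
So period 2 reads: A G B C D F E.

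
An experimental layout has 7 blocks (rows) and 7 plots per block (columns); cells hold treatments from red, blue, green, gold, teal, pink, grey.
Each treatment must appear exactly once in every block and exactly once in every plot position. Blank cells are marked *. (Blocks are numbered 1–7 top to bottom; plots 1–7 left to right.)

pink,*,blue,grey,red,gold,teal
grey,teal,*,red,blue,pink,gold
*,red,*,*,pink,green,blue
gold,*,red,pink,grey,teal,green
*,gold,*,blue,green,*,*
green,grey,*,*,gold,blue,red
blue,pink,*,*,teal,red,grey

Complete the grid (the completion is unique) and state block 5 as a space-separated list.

red gold teal blue green grey pink

Block 5, plot 6: block 5 has {blue, green, gold} and plot 6 has {red, blue, green, gold, teal, pink}, leaving only grey.
Block 5, plot 7: block 5 has {blue, green, gold, grey} and plot 7 has {red, blue, green, gold, teal, grey}, leaving only pink.
Block 5, plot 3: block 5 has {blue, green, gold, pink, grey} and plot 3 has {red, blue}, leaving only teal.
Block 5, plot 1: block 5 has {blue, green, gold, teal, pink, grey} and plot 1 has {blue, green, gold, pink, grey}, leaving only red.
So block 5 reads: red gold teal blue green grey pink.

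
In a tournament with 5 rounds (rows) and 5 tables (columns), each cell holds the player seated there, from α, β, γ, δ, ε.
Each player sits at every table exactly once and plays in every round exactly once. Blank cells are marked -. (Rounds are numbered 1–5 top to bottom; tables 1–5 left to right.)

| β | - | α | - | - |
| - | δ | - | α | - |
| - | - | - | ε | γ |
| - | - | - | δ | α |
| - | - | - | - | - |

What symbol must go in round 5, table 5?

ε

Round 1, table 4: round 1 has {α, β} and table 4 has {α, δ, ε}, leaving only γ.
Round 1, table 2: round 1 has {α, β, γ} and table 2 has {δ}, leaving only ε.
Round 1, table 5: round 1 has {α, β, γ, ε} and table 5 has {α, γ}, leaving only δ.
Round 5, table 4: round 5 has {} and table 4 has {α, γ, δ, ε}, leaving only β.
Round 5 already has {β} and table 5 already has {α, γ, δ}, so round 5, table 5 must be ε.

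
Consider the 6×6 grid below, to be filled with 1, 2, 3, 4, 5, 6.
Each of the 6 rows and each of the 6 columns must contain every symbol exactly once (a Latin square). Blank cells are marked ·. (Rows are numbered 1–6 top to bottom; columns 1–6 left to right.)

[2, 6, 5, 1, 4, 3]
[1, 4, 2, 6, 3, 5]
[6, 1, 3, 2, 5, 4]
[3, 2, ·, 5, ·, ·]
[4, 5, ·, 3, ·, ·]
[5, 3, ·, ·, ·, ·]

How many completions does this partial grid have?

4

Row 4, column 3: eliminating its row and column leaves {1, 4, 6}.
Row 4, column 5: eliminating its row and column leaves {1, 6}.
Row 4, column 6: eliminating its row and column leaves {1, 6}.
Row 5, column 3: eliminating its row and column leaves {1, 6}.
Row 5, column 5: eliminating its row and column leaves {1, 2, 6}.
Row 5, column 6: eliminating its row and column leaves {1, 2, 6}.
Row 6, column 3: eliminating its row and column leaves {1, 4, 6}.
Row 6, column 4: eliminating its row and column leaves {4}.
Row 6, column 5: eliminating its row and column leaves {1, 2, 6}.
Row 6, column 6: eliminating its row and column leaves {1, 2, 6}.
Enumerating the assignments across these blanks that avoid any row or column repeat gives 4 completions.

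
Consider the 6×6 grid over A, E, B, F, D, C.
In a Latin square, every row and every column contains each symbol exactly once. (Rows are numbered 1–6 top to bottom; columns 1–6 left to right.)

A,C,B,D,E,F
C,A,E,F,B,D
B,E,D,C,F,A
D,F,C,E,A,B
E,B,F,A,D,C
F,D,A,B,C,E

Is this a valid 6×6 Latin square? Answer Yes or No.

Each row is a permutation of the 6 symbols, and so is each column.

Yes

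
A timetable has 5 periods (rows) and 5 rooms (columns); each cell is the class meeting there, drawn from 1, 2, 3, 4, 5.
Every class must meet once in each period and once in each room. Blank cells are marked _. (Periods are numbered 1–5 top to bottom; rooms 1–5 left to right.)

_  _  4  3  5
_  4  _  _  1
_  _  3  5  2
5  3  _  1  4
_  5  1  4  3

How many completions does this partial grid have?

Period 1, room 1: eliminating its period and room leaves {1, 2}.
Period 1, room 2: eliminating its period and room leaves {1, 2}.
Period 2, room 1: eliminating its period and room leaves {2, 3}.
Period 2, room 3: eliminating its period and room leaves {2, 5}.
Period 2, room 4: eliminating its period and room leaves {2}.
Period 3, room 1: eliminating its period and room leaves {1, 4}.
Period 3, room 2: eliminating its period and room leaves {1}.
Period 4, room 3: eliminating its period and room leaves {2}.
Period 5, room 1: eliminating its period and room leaves {2}.
Only one assignment across all blanks avoids any period or room repeat, giving 1 completion.

1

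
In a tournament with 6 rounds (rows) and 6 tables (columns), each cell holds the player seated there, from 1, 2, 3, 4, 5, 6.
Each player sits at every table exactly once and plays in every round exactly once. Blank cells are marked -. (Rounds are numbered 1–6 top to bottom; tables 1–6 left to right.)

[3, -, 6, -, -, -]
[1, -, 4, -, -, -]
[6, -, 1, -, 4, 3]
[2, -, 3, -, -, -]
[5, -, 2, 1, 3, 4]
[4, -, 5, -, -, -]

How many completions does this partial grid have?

28

Round 1, table 2: eliminating its round and table leaves {1, 2, 4, 5}.
Round 1, table 4: eliminating its round and table leaves {2, 4, 5}.
Round 1, table 5: eliminating its round and table leaves {1, 2, 5}.
Round 1, table 6: eliminating its round and table leaves {1, 2, 5}.
Round 2, table 2: eliminating its round and table leaves {2, 3, 5, 6}.
Round 2, table 4: eliminating its round and table leaves {2, 3, 5, 6}.
Round 2, table 5: eliminating its round and table leaves {2, 5, 6}.
Round 2, table 6: eliminating its round and table leaves {2, 5, 6}.
Round 3, table 2: eliminating its round and table leaves {2, 5}.
Round 3, table 4: eliminating its round and table leaves {2, 5}.
Round 4, table 2: eliminating its round and table leaves {1, 4, 5, 6}.
Round 4, table 4: eliminating its round and table leaves {4, 5, 6}.
Round 4, table 5: eliminating its round and table leaves {1, 5, 6}.
Round 4, table 6: eliminating its round and table leaves {1, 5, 6}.
Round 5, table 2: eliminating its round and table leaves {6}.
Round 6, table 2: eliminating its round and table leaves {1, 2, 3, 6}.
Round 6, table 4: eliminating its round and table leaves {2, 3, 6}.
Round 6, table 5: eliminating its round and table leaves {1, 2, 6}.
Round 6, table 6: eliminating its round and table leaves {1, 2, 6}.
Enumerating the assignments across these blanks that avoid any round or table repeat gives 28 completions.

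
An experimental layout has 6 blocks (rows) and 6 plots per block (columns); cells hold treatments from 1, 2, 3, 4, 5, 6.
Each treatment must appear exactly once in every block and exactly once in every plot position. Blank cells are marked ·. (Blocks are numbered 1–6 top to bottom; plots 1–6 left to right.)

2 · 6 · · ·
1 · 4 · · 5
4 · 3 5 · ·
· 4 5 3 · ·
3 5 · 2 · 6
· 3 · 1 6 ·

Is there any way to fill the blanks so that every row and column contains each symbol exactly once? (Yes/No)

No block or plot among the givens repeats a symbol, and propagating forced cells runs into no contradiction.
One valid completion exists (for instance, 2 1 6 4 5 3 / 1 2 4 6 3 5 / 4 6 3 5 1 2 / 6 4 5 3 2 1 / 3 5 1 2 4 6 / 5 3 2 1 6 4).

Yes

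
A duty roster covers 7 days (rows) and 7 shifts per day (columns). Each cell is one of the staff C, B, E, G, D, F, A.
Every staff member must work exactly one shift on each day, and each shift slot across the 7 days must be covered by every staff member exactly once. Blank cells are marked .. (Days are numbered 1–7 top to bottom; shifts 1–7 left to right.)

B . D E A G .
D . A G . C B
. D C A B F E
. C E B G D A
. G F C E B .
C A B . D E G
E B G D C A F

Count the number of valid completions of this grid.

Day 1, shift 2: eliminating its day and shift leaves {F}.
Day 1, shift 7: eliminating its day and shift leaves {C}.
Day 2, shift 2: eliminating its day and shift leaves {E, F}.
Day 2, shift 5: eliminating its day and shift leaves {F}.
Day 3, shift 1: eliminating its day and shift leaves {G}.
Day 4, shift 1: eliminating its day and shift leaves {F}.
Day 5, shift 1: eliminating its day and shift leaves {A}.
Day 5, shift 7: eliminating its day and shift leaves {D}.
Day 6, shift 4: eliminating its day and shift leaves {F}.
Only one assignment across all blanks avoids any day or shift repeat, giving 1 completion.

1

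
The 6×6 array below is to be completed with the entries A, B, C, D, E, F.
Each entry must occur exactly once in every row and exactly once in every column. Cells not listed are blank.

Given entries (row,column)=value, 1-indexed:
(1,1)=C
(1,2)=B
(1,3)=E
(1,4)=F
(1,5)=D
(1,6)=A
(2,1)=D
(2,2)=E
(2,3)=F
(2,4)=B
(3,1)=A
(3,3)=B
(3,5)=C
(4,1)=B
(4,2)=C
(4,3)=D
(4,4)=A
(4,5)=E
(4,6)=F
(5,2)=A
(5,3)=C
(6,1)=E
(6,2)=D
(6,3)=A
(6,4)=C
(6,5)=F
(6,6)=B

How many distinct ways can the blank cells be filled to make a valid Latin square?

Row 2, column 5: eliminating its row and column leaves {A}.
Row 2, column 6: eliminating its row and column leaves {C}.
Row 3, column 2: eliminating its row and column leaves {F}.
Row 3, column 4: eliminating its row and column leaves {D, E}.
Row 3, column 6: eliminating its row and column leaves {D, E}.
Row 5, column 1: eliminating its row and column leaves {F}.
Row 5, column 4: eliminating its row and column leaves {D, E}.
Row 5, column 5: eliminating its row and column leaves {B}.
Row 5, column 6: eliminating its row and column leaves {D, E}.
Enumerating the assignments across these blanks that avoid any row or column repeat gives 2 completions.

2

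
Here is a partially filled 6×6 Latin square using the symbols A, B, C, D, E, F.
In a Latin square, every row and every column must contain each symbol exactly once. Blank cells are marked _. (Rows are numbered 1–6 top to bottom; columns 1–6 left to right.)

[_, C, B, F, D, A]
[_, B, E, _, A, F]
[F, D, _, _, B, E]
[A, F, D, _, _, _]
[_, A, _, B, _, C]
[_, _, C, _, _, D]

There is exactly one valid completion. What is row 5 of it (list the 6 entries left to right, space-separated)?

Row 5, column 3: row 5 has {A, B, C} and column 3 has {B, C, D, E}, leaving only F.
Row 5, column 5: row 5 has {A, B, C, F} and column 5 has {A, B, D}, leaving only E.
Row 5, column 1: row 5 has {A, B, C, E, F} and column 1 has {A, F}, leaving only D.
So row 5 reads: D A F B E C.

D A F B E C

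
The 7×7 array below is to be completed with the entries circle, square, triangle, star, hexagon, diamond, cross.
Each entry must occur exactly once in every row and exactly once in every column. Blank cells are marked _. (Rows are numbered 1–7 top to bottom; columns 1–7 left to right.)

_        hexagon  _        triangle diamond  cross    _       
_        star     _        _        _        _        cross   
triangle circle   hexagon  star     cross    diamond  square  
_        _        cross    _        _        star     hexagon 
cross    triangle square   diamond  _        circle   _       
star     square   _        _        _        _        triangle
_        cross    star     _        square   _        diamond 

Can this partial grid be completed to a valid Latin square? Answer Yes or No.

No

Row 1, column 3: row 1 has {triangle, hexagon, diamond, cross} and column 3 has {square, star, hexagon, cross}, so it must be circle.
Row 1, column 1: row 1 has {circle, triangle, hexagon, diamond, cross} and column 1 has {triangle, star, cross}, so it must be square.
Row 1, column 7: row 1 has {circle, square, triangle, hexagon, diamond, cross} and column 7 has {square, triangle, hexagon, diamond, cross}, so it must be star.
Now row 5, column 7: row 5 together with column 7 already contain {circle, square, triangle, star, hexagon, diamond, cross} — every symbol — so nothing can go there. The grid has no valid completion.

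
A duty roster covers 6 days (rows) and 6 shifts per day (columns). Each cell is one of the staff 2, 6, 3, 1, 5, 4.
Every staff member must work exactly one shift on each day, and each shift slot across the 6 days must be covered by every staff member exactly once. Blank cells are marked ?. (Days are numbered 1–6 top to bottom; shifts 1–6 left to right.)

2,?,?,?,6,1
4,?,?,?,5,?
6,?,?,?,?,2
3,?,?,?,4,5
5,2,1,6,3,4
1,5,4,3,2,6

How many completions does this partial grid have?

Day 1, shift 2: eliminating its day and shift leaves {3, 4}.
Day 1, shift 3: eliminating its day and shift leaves {3, 5}.
Day 1, shift 4: eliminating its day and shift leaves {5, 4}.
Day 2, shift 2: eliminating its day and shift leaves {6, 3, 1}.
Day 2, shift 3: eliminating its day and shift leaves {2, 6, 3}.
Day 2, shift 4: eliminating its day and shift leaves {2, 1}.
Day 2, shift 6: eliminating its day and shift leaves {3}.
Day 3, shift 2: eliminating its day and shift leaves {3, 1, 4}.
Day 3, shift 3: eliminating its day and shift leaves {3, 5}.
Day 3, shift 4: eliminating its day and shift leaves {1, 5, 4}.
Day 3, shift 5: eliminating its day and shift leaves {1}.
Day 4, shift 2: eliminating its day and shift leaves {6, 1}.
Day 4, shift 3: eliminating its day and shift leaves {2, 6}.
Day 4, shift 4: eliminating its day and shift leaves {2, 1}.
Enumerating the assignments across these blanks that avoid any day or shift repeat gives 4 completions.

4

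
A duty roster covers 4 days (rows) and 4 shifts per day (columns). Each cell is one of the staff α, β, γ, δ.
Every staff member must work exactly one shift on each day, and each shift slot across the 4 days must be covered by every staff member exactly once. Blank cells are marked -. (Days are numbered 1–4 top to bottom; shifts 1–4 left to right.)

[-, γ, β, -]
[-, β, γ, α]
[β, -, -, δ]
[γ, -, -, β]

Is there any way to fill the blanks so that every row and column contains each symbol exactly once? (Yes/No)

Day 1, shift 4: day 1 together with shift 4 already contain {α, β, γ, δ} — every symbol — so nothing can go there. The grid has no valid completion.

No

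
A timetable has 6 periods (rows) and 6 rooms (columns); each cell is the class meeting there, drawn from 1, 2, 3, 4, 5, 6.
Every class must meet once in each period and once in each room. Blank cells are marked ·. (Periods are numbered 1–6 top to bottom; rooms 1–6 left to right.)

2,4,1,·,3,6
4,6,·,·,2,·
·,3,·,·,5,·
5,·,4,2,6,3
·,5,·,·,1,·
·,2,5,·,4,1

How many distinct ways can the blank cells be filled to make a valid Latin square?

Period 1, room 4: eliminating its period and room leaves {5}.
Period 2, room 3: eliminating its period and room leaves {3}.
Period 2, room 4: eliminating its period and room leaves {1, 3, 5}.
Period 2, room 6: eliminating its period and room leaves {5}.
Period 3, room 1: eliminating its period and room leaves {1, 6}.
Period 3, room 3: eliminating its period and room leaves {2, 6}.
Period 3, room 4: eliminating its period and room leaves {1, 4, 6}.
Period 3, room 6: eliminating its period and room leaves {2, 4}.
Period 4, room 2: eliminating its period and room leaves {1}.
Period 5, room 1: eliminating its period and room leaves {3, 6}.
Period 5, room 3: eliminating its period and room leaves {2, 3, 6}.
Period 5, room 4: eliminating its period and room leaves {3, 4, 6}.
Period 5, room 6: eliminating its period and room leaves {2, 4}.
Period 6, room 1: eliminating its period and room leaves {3, 6}.
Period 6, room 4: eliminating its period and room leaves {3, 6}.
Enumerating the assignments across these blanks that avoid any period or room repeat gives 3 completions.

3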